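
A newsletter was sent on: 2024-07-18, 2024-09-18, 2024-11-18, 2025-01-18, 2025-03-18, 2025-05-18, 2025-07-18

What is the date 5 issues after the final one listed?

2026-05-18

The day-of-month is always 18 (62, 61, 61, 59, 61, 61 days between events).
So this recurs on the 18th of every 2 months.
Next: September 2025 → 2025-09-18.
Next: November 2025 → 2025-11-18.
January 2026: 2026-01-18.
Next: March 2026 → 2026-03-18.
May 2026: 2026-05-18.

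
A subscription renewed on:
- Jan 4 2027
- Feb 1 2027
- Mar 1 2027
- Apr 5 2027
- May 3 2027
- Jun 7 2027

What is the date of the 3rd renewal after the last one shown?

These are Mondays at 28- or 35-day spacing (28, 28, 35, 28, 35).
The pattern: 1st Monday of the month.
1st Monday of July 2027: Jul 5 2027.
August 2027 — 1st Monday is Aug 2 2027.
September 2027 — 1st Monday is Sep 6 2027.

Sep 6 2027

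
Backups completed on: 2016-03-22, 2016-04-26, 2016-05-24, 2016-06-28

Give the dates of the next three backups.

2016-07-26, 2016-08-23, 2016-09-27

Gaps: 35, 28, 35 days — a mix of 28 and 35. Every date is a Tuesday.
Each is the 4th Tuesday of its month.
4th Tuesday of July 2016: 2016-07-26.
August 2016 — 4th Tuesday is 2016-08-23.
September 2016 — 4th Tuesday is 2016-09-27.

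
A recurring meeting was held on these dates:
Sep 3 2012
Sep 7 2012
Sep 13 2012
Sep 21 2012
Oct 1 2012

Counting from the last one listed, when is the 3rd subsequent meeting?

The spacing grows by 2 each time: 4, 6, 8, 10 days.
Next gap: 12 days. Oct 1 2012 + 12 days = Oct 13 2012.
Next gap: 14 days. Oct 13 2012 + 14 days = Oct 27 2012.
Next gap: 16 days. Oct 27 2012 + 16 days = Nov 12 2012.

Nov 12 2012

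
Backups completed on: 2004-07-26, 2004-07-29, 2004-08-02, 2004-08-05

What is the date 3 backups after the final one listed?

Gaps: 3, 4, 3 days — not constant, but cyclic with period 2.
The events fall on every Monday and Thursday.
The following Monday is 2004-08-09.
Next Thursday: 2004-08-12.
Next Monday: 2004-08-16.

2004-08-16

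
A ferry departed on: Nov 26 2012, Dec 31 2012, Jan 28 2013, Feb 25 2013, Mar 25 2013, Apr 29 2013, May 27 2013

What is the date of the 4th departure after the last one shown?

Sep 30 2013

All Mondays; the gaps (35, 28, 28, 28, 35, 28) vary with month length.
This is the last Monday of each month.
Last Monday of June 2013: Jun 24 2013.
Last Monday of July 2013: Jul 29 2013.
Last Monday of August 2013: Aug 26 2013.
September 2013 ends with Monday Sep 30 2013.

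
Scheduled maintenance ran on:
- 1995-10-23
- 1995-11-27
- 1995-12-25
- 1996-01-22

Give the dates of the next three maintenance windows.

1996-02-26, 1996-03-25, 1996-04-22

These are Mondays at 28- or 35-day spacing (35, 28, 28).
The pattern: 4th Monday of the month.
February 1996 — 4th Monday is 1996-02-26.
March 1996 — 4th Monday is 1996-03-25.
April 1996 — 4th Monday is 1996-04-22.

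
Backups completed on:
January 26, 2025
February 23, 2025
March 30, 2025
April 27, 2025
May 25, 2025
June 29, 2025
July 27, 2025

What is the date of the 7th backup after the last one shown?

February 22, 2026

All Sundays; the gaps (28, 35, 28, 28, 35, 28) vary with month length.
This is the last Sunday of each month.
August 2025 ends with Sunday August 31, 2025.
Last Sunday of September 2025: September 28, 2025.
Last Sunday of October 2025: October 26, 2025.
Last Sunday of November 2025: November 30, 2025.
December 2025 ends with Sunday December 28, 2025.
January 2026 ends with Sunday January 25, 2026.
Last Sunday of February 2026: February 22, 2026.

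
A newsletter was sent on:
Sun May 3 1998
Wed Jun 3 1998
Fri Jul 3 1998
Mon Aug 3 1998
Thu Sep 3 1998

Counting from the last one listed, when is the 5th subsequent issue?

Gaps: 31, 30, 31, 31 days — not constant. Every event is on the 3rd of the month.
Pattern: the 3rd of each month.
Next: October 1998 → Sat Oct 3 1998.
November 1998: Tue Nov 3 1998.
December 1998: Thu Dec 3 1998.
Next: January 1999 → Sun Jan 3 1999.
Next: February 1999 → Wed Feb 3 1999.

Wed Feb 3 1999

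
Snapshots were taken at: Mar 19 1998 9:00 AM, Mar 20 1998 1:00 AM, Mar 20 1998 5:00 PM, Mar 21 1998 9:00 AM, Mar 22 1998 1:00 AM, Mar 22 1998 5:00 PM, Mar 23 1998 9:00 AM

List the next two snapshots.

Gaps: 16, 16, 16, 16, 16, 16 hours — each event is 16 hours after the previous one.
Mar 23 1998 9:00 AM + 16 h = Mar 24 1998 1:00 AM.
Mar 24 1998 1:00 AM + 16 h = Mar 24 1998 5:00 PM.

Mar 24 1998 1:00 AM, Mar 24 1998 5:00 PM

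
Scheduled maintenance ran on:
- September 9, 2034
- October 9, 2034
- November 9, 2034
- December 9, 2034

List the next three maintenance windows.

January 9, 2035; February 9, 2035; March 9, 2035

The day-of-month is always 9 (30, 31, 30 days between events).
So this recurs on the 9th of each month.
Next: January 2035 → January 9, 2035.
Next: February 2035 → February 9, 2035.
March 2035: March 9, 2035.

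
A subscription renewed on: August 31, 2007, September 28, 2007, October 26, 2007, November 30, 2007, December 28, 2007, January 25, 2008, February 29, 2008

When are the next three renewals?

March 28, 2008; April 25, 2008; May 30, 2008

All Fridays; the gaps (28, 28, 35, 28, 28, 35) vary with month length.
This is the last Friday of each month.
Last Friday of March 2008: March 28, 2008.
Last Friday of April 2008: April 25, 2008.
May 2008 ends with Friday May 30, 2008.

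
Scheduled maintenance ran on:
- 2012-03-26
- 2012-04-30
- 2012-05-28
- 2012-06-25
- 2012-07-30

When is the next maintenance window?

Every date is a Monday; gaps 35, 28, 28, 35 days.
Each is the last Monday of its month (at least one falls on the 29th or later, ruling out '4th Monday').
August 2012 ends with Monday 2012-08-27.

2012-08-27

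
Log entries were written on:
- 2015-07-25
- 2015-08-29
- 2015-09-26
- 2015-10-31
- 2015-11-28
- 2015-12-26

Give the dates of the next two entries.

2016-01-30, 2016-02-27

These are Saturdays with 35, 28, 35, 28, 28-day gaps.
Each is the final Saturday of its month — 2015-08-29 is past the 28th, so '4th Saturday' doesn't fit.
January 2016 ends with Saturday 2016-01-30.
February 2016 ends with Saturday 2016-02-27.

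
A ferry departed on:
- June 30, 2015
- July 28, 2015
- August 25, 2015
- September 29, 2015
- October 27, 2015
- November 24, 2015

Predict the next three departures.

December 29, 2015; January 26, 2016; February 23, 2016

Every date is a Tuesday; gaps 28, 28, 35, 28, 28 days.
Each is the last Tuesday of its month (at least one falls on the 29th or later, ruling out '4th Tuesday').
Last Tuesday of December 2015: December 29, 2015.
Last Tuesday of January 2016: January 26, 2016.
February 2016 ends with Tuesday February 23, 2016.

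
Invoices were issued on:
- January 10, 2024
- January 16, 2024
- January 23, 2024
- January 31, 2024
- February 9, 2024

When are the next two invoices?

February 19, 2024; March 1, 2024

Intervals are 6, 7, 8, 9 days — an arithmetic progression with common difference 1.
Next gap: 10 days. February 9, 2024 + 10 days = February 19, 2024.
Next gap: 11 days. February 19, 2024 + 11 days = March 1, 2024.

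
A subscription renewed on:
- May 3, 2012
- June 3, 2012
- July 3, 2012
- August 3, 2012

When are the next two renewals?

September 3, 2012; October 3, 2012

Gaps: 31, 30, 31 days — not constant. Every event is on the 3rd of the month.
Pattern: the 3rd of each month.
Next: September 2012 → September 3, 2012.
Next: October 2012 → October 3, 2012.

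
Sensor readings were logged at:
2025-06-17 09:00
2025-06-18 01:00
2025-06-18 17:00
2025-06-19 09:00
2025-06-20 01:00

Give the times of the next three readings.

Gaps: 16, 16, 16, 16 hours — each event is 16 hours after the previous one.
2025-06-20 01:00 + 16 h = 2025-06-20 17:00.
2025-06-20 17:00 + 16 h = 2025-06-21 09:00.
2025-06-21 09:00 + 16 h = 2025-06-22 01:00.

2025-06-20 17:00, 2025-06-21 09:00, 2025-06-22 01:00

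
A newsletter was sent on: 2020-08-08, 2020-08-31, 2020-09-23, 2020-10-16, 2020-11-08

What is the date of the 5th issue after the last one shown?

2021-03-03

Every event comes 23 days after the last (23, 23, 23, 23).
2020-11-08 + 23 days = 2020-12-01.
2020-12-01 + 23 days = 2020-12-24.
2020-12-24 + 23 days = 2021-01-16.
2021-01-16 + 23 days = 2021-02-08.
2021-02-08 + 23 days = 2021-03-03.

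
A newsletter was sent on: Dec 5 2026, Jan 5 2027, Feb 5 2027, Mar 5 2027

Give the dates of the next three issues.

The day-of-month is always 5 (31, 31, 28 days between events).
So this recurs on the 5th of each month.
April 2027: Apr 5 2027.
Next: May 2027 → May 5 2027.
June 2027: Jun 5 2027.

Apr 5 2027, May 5 2027, Jun 5 2027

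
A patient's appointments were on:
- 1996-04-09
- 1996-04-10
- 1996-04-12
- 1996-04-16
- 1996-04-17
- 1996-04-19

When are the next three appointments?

1996-04-23, 1996-04-24, 1996-04-26

Every event lands on a Tuesday or Wednesday or Friday (gaps cycle 1, 2, 4, 1, 2).
So the schedule is: every Tuesday, Wednesday and Friday.
Next Tuesday: 1996-04-23.
Next Wednesday: 1996-04-24.
The following Friday is 1996-04-26.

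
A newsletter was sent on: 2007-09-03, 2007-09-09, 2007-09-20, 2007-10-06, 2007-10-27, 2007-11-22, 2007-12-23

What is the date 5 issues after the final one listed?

2008-08-09

Gaps: 6, 11, 16, 21, 26, 31 days — each gap is 5 larger than the previous one.
Next gap: 36 days. 2007-12-23 + 36 days = 2008-01-28.
Next gap: 41 days. 2008-01-28 + 41 days = 2008-03-09.
Next gap: 46 days. 2008-03-09 + 46 days = 2008-04-24.
Next gap: 51 days. 2008-04-24 + 51 days = 2008-06-14.
Next gap: 56 days. 2008-06-14 + 56 days = 2008-08-09.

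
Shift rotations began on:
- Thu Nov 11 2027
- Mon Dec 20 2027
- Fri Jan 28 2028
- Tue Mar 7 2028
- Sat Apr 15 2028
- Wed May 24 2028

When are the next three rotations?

Gaps between consecutive events: 39, 39, 39, 39, 39 days — a constant 39-day interval.
Wed May 24 2028 + 39 days = Sun Jul 2 2028.
Sun Jul 2 2028 + 39 days = Thu Aug 10 2028.
Thu Aug 10 2028 + 39 days = Mon Sep 18 2028.

Sun Jul 2 2028, Thu Aug 10 2028, Mon Sep 18 2028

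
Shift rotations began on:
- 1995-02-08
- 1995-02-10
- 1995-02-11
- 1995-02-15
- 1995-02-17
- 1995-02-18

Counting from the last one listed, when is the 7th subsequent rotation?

1995-03-08

Every event lands on a Wednesday or Friday or Saturday (gaps cycle 2, 1, 4, 2, 1).
So the schedule is: every Wednesday, Friday and Saturday.
Next Wednesday: 1995-02-22.
Next Friday: 1995-02-24.
The following Saturday is 1995-02-25.
The following Wednesday is 1995-03-01.
Next Friday: 1995-03-03.
Next Saturday: 1995-03-04.
Next Wednesday: 1995-03-08.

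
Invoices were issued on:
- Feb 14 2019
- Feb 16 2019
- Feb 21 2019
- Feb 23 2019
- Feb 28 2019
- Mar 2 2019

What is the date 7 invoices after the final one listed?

Mar 28 2019

Every event lands on a Thursday or Saturday (gaps cycle 2, 5, 2, 5, 2).
So the schedule is: every Thursday and Saturday.
The following Thursday is Mar 7 2019.
Next Saturday: Mar 9 2019.
The following Thursday is Mar 14 2019.
The following Saturday is Mar 16 2019.
The following Thursday is Mar 21 2019.
The following Saturday is Mar 23 2019.
Next Thursday: Mar 28 2019.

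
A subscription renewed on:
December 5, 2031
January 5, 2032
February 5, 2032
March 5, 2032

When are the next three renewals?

Gaps: 31, 31, 29 days — not constant. Every event is on the 5th of the month.
Pattern: the 5th of each month.
Next: April 2032 → April 5, 2032.
May 2032: May 5, 2032.
Next: June 2032 → June 5, 2032.

April 5, 2032; May 5, 2032; June 5, 2032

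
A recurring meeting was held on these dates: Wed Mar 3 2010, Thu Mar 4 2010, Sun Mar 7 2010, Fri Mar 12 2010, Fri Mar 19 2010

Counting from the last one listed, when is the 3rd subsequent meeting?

Wed Apr 21 2010

The spacing grows by 2 each time: 1, 3, 5, 7 days.
Next gap: 9 days. Fri Mar 19 2010 + 9 days = Sun Mar 28 2010.
Next gap: 11 days. Sun Mar 28 2010 + 11 days = Thu Apr 8 2010.
Next gap: 13 days. Thu Apr 8 2010 + 13 days = Wed Apr 21 2010.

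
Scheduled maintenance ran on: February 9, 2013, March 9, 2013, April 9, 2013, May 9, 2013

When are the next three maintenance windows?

Each date is the 9th; the gaps (28, 31, 30) track the month lengths.
The rule is the 9th of each month.
Next: June 2013 → June 9, 2013.
July 2013: July 9, 2013.
August 2013: August 9, 2013.

June 9, 2013; July 9, 2013; August 9, 2013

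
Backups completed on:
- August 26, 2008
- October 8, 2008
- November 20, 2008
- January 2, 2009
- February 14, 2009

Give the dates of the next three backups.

March 29, 2009; May 11, 2009; June 23, 2009

Every event comes 43 days after the last (43, 43, 43, 43).
February 14, 2009 + 43 days = March 29, 2009.
March 29, 2009 + 43 days = May 11, 2009.
May 11, 2009 + 43 days = June 23, 2009.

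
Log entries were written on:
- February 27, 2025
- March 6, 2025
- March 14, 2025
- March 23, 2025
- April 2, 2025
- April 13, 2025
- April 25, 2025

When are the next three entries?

The spacing grows by 1 each time: 7, 8, 9, 10, 11, 12 days.
Next gap: 13 days. April 25, 2025 + 13 days = May 8, 2025.
Next gap: 14 days. May 8, 2025 + 14 days = May 22, 2025.
Next gap: 15 days. May 22, 2025 + 15 days = June 6, 2025.

May 8, 2025; May 22, 2025; June 6, 2025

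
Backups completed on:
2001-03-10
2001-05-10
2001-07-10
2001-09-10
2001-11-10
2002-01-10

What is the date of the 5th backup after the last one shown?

2002-11-10

Gaps: 61, 61, 62, 61, 61 days — not constant. Every event is on the 10th of the month.
Pattern: the 10th of every 2 months.
March 2002: 2002-03-10.
Next: May 2002 → 2002-05-10.
July 2002: 2002-07-10.
September 2002: 2002-09-10.
Next: November 2002 → 2002-11-10.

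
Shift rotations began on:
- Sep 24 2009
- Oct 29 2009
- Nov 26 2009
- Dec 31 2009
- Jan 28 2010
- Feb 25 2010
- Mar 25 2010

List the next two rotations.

All Thursdays; the gaps (35, 28, 35, 28, 28, 28) vary with month length.
This is the last Thursday of each month.
Last Thursday of April 2010: Apr 29 2010.
Last Thursday of May 2010: May 27 2010.

Apr 29 2010, May 27 2010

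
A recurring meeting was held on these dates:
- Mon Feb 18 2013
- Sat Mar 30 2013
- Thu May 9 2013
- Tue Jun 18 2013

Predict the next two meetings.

Sun Jul 28 2013, Fri Sep 6 2013

Every event comes 40 days after the last (40, 40, 40).
Tue Jun 18 2013 + 40 days = Sun Jul 28 2013.
Sun Jul 28 2013 + 40 days = Fri Sep 6 2013.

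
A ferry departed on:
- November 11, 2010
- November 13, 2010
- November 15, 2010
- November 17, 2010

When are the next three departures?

November 19, 2010; November 21, 2010; November 23, 2010

Gaps between consecutive events: 2, 2, 2 days — a constant 2-day interval.
November 17, 2010 + 2 days = November 19, 2010.
November 19, 2010 + 2 days = November 21, 2010.
November 21, 2010 + 2 days = November 23, 2010.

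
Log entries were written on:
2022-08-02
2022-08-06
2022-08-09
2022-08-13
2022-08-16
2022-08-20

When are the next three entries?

Every event lands on a Tuesday or Saturday (gaps cycle 4, 3, 4, 3, 4).
So the schedule is: every Tuesday and Saturday.
Next Tuesday: 2022-08-23.
Next Saturday: 2022-08-27.
Next Tuesday: 2022-08-30.

2022-08-23, 2022-08-27, 2022-08-30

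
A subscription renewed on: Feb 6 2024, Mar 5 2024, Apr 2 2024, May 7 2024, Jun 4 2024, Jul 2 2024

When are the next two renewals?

Aug 6 2024, Sep 3 2024

These are Tuesdays at 28- or 35-day spacing (28, 28, 35, 28, 28).
The pattern: 1st Tuesday of the month.
1st Tuesday of August 2024: Aug 6 2024.
1st Tuesday of September 2024: Sep 3 2024.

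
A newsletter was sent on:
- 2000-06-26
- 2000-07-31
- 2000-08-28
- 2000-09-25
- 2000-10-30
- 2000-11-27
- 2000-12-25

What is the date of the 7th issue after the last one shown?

2001-07-30

All Mondays; the gaps (35, 28, 28, 35, 28, 28) vary with month length.
This is the last Monday of each month.
January 2001 ends with Monday 2001-01-29.
Last Monday of February 2001: 2001-02-26.
Last Monday of March 2001: 2001-03-26.
Last Monday of April 2001: 2001-04-30.
May 2001 ends with Monday 2001-05-28.
Last Monday of June 2001: 2001-06-25.
Last Monday of July 2001: 2001-07-30.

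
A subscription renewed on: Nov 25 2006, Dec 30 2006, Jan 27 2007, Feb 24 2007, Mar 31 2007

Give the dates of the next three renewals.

Apr 28 2007, May 26 2007, Jun 30 2007

These are Saturdays with 35, 28, 28, 35-day gaps.
Each is the final Saturday of its month — Dec 30 2006 is past the 28th, so '4th Saturday' doesn't fit.
April 2007 ends with Saturday Apr 28 2007.
May 2007 ends with Saturday May 26 2007.
Last Saturday of June 2007: Jun 30 2007.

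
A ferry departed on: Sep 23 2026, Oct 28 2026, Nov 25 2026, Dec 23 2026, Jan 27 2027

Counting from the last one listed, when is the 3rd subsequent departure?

Apr 28 2027

All dates are Wednesdays, 35, 28, 28, 35 days apart.
Specifically, the 4th Wednesday of each month.
February 2027 — 4th Wednesday is Feb 24 2027.
4th Wednesday of March 2027: Mar 24 2027.
4th Wednesday of April 2027: Apr 28 2027.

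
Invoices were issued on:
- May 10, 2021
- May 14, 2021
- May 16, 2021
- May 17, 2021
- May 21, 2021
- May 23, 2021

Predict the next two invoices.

The gap pattern 4, 2, 1, 4, 2 repeats every 3 events.
These are the Mondays, Fridays and Sundays of each week.
Next Monday: May 24, 2021.
Next Friday: May 28, 2021.

May 24, 2021; May 28, 2021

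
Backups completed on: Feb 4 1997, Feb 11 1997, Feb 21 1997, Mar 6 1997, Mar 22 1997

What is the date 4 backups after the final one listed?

Intervals are 7, 10, 13, 16 days — an arithmetic progression with common difference 3.
Next gap: 19 days. Mar 22 1997 + 19 days = Apr 10 1997.
Next gap: 22 days. Apr 10 1997 + 22 days = May 2 1997.
Next gap: 25 days. May 2 1997 + 25 days = May 27 1997.
Next gap: 28 days. May 27 1997 + 28 days = Jun 24 1997.

Jun 24 1997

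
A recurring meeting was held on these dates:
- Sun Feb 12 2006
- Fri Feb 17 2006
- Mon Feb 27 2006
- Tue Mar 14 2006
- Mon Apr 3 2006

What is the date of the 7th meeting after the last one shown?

Mon Jan 8 2007

The spacing grows by 5 each time: 5, 10, 15, 20 days.
Next gap: 25 days. Mon Apr 3 2006 + 25 days = Fri Apr 28 2006.
Next gap: 30 days. Fri Apr 28 2006 + 30 days = Sun May 28 2006.
Next gap: 35 days. Sun May 28 2006 + 35 days = Sun Jul 2 2006.
Next gap: 40 days. Sun Jul 2 2006 + 40 days = Fri Aug 11 2006.
Next gap: 45 days. Fri Aug 11 2006 + 45 days = Mon Sep 25 2006.
Next gap: 50 days. Mon Sep 25 2006 + 50 days = Tue Nov 14 2006.
Next gap: 55 days. Tue Nov 14 2006 + 55 days = Mon Jan 8 2007.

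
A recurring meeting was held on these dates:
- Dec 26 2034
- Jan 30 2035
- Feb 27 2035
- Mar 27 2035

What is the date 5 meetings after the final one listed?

All Tuesdays; the gaps (35, 28, 28) vary with month length.
This is the last Tuesday of each month.
April 2035 ends with Tuesday Apr 24 2035.
Last Tuesday of May 2035: May 29 2035.
June 2035 ends with Tuesday Jun 26 2035.
July 2035 ends with Tuesday Jul 31 2035.
Last Tuesday of August 2035: Aug 28 2035.

Aug 28 2035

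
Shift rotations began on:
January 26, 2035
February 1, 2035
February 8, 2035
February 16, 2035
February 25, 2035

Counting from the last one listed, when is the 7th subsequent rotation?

The spacing grows by 1 each time: 6, 7, 8, 9 days.
Next gap: 10 days. February 25, 2035 + 10 days = March 7, 2035.
Next gap: 11 days. March 7, 2035 + 11 days = March 18, 2035.
Next gap: 12 days. March 18, 2035 + 12 days = March 30, 2035.
Next gap: 13 days. March 30, 2035 + 13 days = April 12, 2035.
Next gap: 14 days. April 12, 2035 + 14 days = April 26, 2035.
Next gap: 15 days. April 26, 2035 + 15 days = May 11, 2035.
Next gap: 16 days. May 11, 2035 + 16 days = May 27, 2035.

May 27, 2035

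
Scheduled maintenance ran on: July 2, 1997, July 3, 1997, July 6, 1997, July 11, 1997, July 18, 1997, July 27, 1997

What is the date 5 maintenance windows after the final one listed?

October 10, 1997

Intervals are 1, 3, 5, 7, 9 days — an arithmetic progression with common difference 2.
Next gap: 11 days. July 27, 1997 + 11 days = August 7, 1997.
Next gap: 13 days. August 7, 1997 + 13 days = August 20, 1997.
Next gap: 15 days. August 20, 1997 + 15 days = September 4, 1997.
Next gap: 17 days. September 4, 1997 + 17 days = September 21, 1997.
Next gap: 19 days. September 21, 1997 + 19 days = October 10, 1997.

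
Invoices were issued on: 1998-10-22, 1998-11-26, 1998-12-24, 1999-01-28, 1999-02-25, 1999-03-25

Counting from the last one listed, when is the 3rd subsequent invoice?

1999-06-24

All dates are Thursdays, 35, 28, 35, 28, 28 days apart.
Specifically, the 4th Thursday of each month.
April 1999 — 4th Thursday is 1999-04-22.
4th Thursday of May 1999: 1999-05-27.
June 1999 — 4th Thursday is 1999-06-24.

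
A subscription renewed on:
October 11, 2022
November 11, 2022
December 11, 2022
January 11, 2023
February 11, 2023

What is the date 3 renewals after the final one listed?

The day-of-month is always 11 (31, 30, 31, 31 days between events).
So this recurs on the 11th of each month.
Next: March 2023 → March 11, 2023.
Next: April 2023 → April 11, 2023.
May 2023: May 11, 2023.

May 11, 2023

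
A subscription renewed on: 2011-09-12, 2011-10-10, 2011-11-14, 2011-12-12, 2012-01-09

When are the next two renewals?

All dates are Mondays, 28, 35, 28, 28 days apart.
Specifically, the 2nd Monday of each month.
2nd Monday of February 2012: 2012-02-13.
March 2012 — 2nd Monday is 2012-03-12.

2012-02-13, 2012-03-12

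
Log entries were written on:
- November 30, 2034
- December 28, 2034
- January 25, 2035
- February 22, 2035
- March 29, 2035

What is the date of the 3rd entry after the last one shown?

June 28, 2035

These are Thursdays with 28, 28, 28, 35-day gaps.
Each is the final Thursday of its month — November 30, 2034 is past the 28th, so '4th Thursday' doesn't fit.
April 2035 ends with Thursday April 26, 2035.
May 2035 ends with Thursday May 31, 2035.
Last Thursday of June 2035: June 28, 2035.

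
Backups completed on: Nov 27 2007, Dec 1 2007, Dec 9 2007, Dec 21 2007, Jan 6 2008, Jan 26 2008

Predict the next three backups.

Intervals are 4, 8, 12, 16, 20 days — an arithmetic progression with common difference 4.
Next gap: 24 days. Jan 26 2008 + 24 days = Feb 19 2008.
Next gap: 28 days. Feb 19 2008 + 28 days = Mar 18 2008.
Next gap: 32 days. Mar 18 2008 + 32 days = Apr 19 2008.

Feb 19 2008, Mar 18 2008, Apr 19 2008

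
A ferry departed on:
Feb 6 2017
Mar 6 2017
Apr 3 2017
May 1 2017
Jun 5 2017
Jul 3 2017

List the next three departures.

Aug 7 2017, Sep 4 2017, Oct 2 2017

Gaps: 28, 28, 28, 35, 28 days — a mix of 28 and 35. Every date is a Monday.
Each is the 1st Monday of its month.
August 2017 — 1st Monday is Aug 7 2017.
September 2017 — 1st Monday is Sep 4 2017.
1st Monday of October 2017: Oct 2 2017.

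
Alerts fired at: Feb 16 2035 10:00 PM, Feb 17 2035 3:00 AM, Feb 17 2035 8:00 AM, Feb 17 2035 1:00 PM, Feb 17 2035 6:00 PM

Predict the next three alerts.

Gaps: 5, 5, 5, 5 hours — each event is 5 hours after the previous one.
Feb 17 2035 6:00 PM + 5 h = Feb 17 2035 11:00 PM.
Feb 17 2035 11:00 PM + 5 h = Feb 18 2035 4:00 AM.
Feb 18 2035 4:00 AM + 5 h = Feb 18 2035 9:00 AM.

Feb 17 2035 11:00 PM, Feb 18 2035 4:00 AM, Feb 18 2035 9:00 AM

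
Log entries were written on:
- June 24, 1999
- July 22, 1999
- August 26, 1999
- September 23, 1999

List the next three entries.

October 28, 1999; November 25, 1999; December 23, 1999

These are Thursdays at 28- or 35-day spacing (28, 35, 28).
The pattern: 4th Thursday of the month.
4th Thursday of October 1999: October 28, 1999.
4th Thursday of November 1999: November 25, 1999.
December 1999 — 4th Thursday is December 23, 1999.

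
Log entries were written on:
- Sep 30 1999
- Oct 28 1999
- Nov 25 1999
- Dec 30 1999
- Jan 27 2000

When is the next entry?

All Thursdays; the gaps (28, 28, 35, 28) vary with month length.
This is the last Thursday of each month.
February 2000 ends with Thursday Feb 24 2000.

Feb 24 2000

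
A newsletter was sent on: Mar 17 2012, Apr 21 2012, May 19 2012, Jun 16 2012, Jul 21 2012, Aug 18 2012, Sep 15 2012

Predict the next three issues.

Oct 20 2012, Nov 17 2012, Dec 15 2012

These are Saturdays at 28- or 35-day spacing (35, 28, 28, 35, 28, 28).
The pattern: 3rd Saturday of the month.
3rd Saturday of October 2012: Oct 20 2012.
November 2012 — 3rd Saturday is Nov 17 2012.
3rd Saturday of December 2012: Dec 15 2012.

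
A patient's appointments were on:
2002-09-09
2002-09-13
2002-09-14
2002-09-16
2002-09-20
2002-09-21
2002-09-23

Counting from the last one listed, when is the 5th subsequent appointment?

The gap pattern 4, 1, 2, 4, 1, 2 repeats every 3 events.
These are the Mondays, Fridays and Saturdays of each week.
Next Friday: 2002-09-27.
The following Saturday is 2002-09-28.
Next Monday: 2002-09-30.
Next Friday: 2002-10-04.
Next Saturday: 2002-10-05.

2002-10-05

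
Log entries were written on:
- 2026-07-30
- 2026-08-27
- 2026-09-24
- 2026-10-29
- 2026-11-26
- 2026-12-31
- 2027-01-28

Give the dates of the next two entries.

2027-02-25, 2027-03-25

All Thursdays; the gaps (28, 28, 35, 28, 35, 28) vary with month length.
This is the last Thursday of each month.
Last Thursday of February 2027: 2027-02-25.
March 2027 ends with Thursday 2027-03-25.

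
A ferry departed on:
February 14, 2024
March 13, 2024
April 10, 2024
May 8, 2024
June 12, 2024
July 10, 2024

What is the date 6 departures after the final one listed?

Gaps: 28, 28, 28, 35, 28 days — a mix of 28 and 35. Every date is a Wednesday.
Each is the 2nd Wednesday of its month.
2nd Wednesday of August 2024: August 14, 2024.
September 2024 — 2nd Wednesday is September 11, 2024.
2nd Wednesday of October 2024: October 9, 2024.
November 2024 — 2nd Wednesday is November 13, 2024.
December 2024 — 2nd Wednesday is December 11, 2024.
January 2025 — 2nd Wednesday is January 8, 2025.

January 8, 2025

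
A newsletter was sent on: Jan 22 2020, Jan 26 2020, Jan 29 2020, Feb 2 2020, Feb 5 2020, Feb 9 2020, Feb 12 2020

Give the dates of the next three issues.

Feb 16 2020, Feb 19 2020, Feb 23 2020

Gaps: 4, 3, 4, 3, 4, 3 days — not constant, but cyclic with period 2.
The events fall on every Wednesday and Sunday.
Next Sunday: Feb 16 2020.
Next Wednesday: Feb 19 2020.
Next Sunday: Feb 23 2020.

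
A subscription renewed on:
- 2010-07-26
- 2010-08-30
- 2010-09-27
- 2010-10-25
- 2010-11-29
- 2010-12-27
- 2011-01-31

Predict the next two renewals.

2011-02-28, 2011-03-28

These are Mondays with 35, 28, 28, 35, 28, 35-day gaps.
Each is the final Monday of its month — 2010-08-30 is past the 28th, so '4th Monday' doesn't fit.
Last Monday of February 2011: 2011-02-28.
Last Monday of March 2011: 2011-03-28.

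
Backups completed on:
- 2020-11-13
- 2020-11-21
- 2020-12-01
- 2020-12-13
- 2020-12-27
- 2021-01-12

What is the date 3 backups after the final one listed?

2021-03-13

The spacing grows by 2 each time: 8, 10, 12, 14, 16 days.
Next gap: 18 days. 2021-01-12 + 18 days = 2021-01-30.
Next gap: 20 days. 2021-01-30 + 20 days = 2021-02-19.
Next gap: 22 days. 2021-02-19 + 22 days = 2021-03-13.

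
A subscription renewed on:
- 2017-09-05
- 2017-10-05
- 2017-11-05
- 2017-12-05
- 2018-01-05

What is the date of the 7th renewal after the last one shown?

2018-08-05

Gaps: 30, 31, 30, 31 days — not constant. Every event is on the 5th of the month.
Pattern: the 5th of each month.
Next: February 2018 → 2018-02-05.
Next: March 2018 → 2018-03-05.
April 2018: 2018-04-05.
Next: May 2018 → 2018-05-05.
Next: June 2018 → 2018-06-05.
July 2018: 2018-07-05.
August 2018: 2018-08-05.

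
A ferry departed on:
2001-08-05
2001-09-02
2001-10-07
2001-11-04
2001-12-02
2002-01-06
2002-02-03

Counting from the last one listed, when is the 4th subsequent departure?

2002-06-02

All dates are Sundays, 28, 35, 28, 28, 35, 28 days apart.
Specifically, the 1st Sunday of each month.
March 2002 — 1st Sunday is 2002-03-03.
April 2002 — 1st Sunday is 2002-04-07.
May 2002 — 1st Sunday is 2002-05-05.
June 2002 — 1st Sunday is 2002-06-02.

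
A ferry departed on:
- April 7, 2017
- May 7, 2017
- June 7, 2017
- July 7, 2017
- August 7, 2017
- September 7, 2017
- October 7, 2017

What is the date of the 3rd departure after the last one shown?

January 7, 2018

Each date is the 7th; the gaps (30, 31, 30, 31, 31, 30) track the month lengths.
The rule is the 7th of each month.
Next: November 2017 → November 7, 2017.
Next: December 2017 → December 7, 2017.
January 2018: January 7, 2018.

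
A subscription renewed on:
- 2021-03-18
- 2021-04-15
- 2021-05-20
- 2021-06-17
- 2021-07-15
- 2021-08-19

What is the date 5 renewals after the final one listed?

2022-01-20

These are Thursdays at 28- or 35-day spacing (28, 35, 28, 28, 35).
The pattern: 3rd Thursday of the month.
3rd Thursday of September 2021: 2021-09-16.
3rd Thursday of October 2021: 2021-10-21.
November 2021 — 3rd Thursday is 2021-11-18.
3rd Thursday of December 2021: 2021-12-16.
3rd Thursday of January 2022: 2022-01-20.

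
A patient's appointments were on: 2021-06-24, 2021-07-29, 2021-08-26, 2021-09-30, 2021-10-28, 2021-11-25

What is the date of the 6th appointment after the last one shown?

These are Thursdays with 35, 28, 35, 28, 28-day gaps.
Each is the final Thursday of its month — 2021-07-29 is past the 28th, so '4th Thursday' doesn't fit.
Last Thursday of December 2021: 2021-12-30.
January 2022 ends with Thursday 2022-01-27.
Last Thursday of February 2022: 2022-02-24.
Last Thursday of March 2022: 2022-03-31.
April 2022 ends with Thursday 2022-04-28.
Last Thursday of May 2022: 2022-05-26.

2022-05-26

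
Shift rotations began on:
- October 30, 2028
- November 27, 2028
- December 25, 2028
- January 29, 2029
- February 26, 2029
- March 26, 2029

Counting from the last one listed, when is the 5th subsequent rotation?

All Mondays; the gaps (28, 28, 35, 28, 28) vary with month length.
This is the last Monday of each month.
Last Monday of April 2029: April 30, 2029.
Last Monday of May 2029: May 28, 2029.
Last Monday of June 2029: June 25, 2029.
Last Monday of July 2029: July 30, 2029.
Last Monday of August 2029: August 27, 2029.

August 27, 2029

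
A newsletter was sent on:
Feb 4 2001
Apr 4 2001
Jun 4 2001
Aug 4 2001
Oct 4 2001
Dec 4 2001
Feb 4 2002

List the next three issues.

The day-of-month is always 4 (59, 61, 61, 61, 61, 62 days between events).
So this recurs on the 4th of every 2 months.
Next: April 2002 → Apr 4 2002.
June 2002: Jun 4 2002.
August 2002: Aug 4 2002.

Apr 4 2002, Jun 4 2002, Aug 4 2002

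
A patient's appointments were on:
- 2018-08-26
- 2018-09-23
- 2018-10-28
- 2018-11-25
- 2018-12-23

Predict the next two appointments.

2019-01-27, 2019-02-24

Gaps: 28, 35, 28, 28 days — a mix of 28 and 35. Every date is a Sunday.
Each is the 4th Sunday of its month.
January 2019 — 4th Sunday is 2019-01-27.
February 2019 — 4th Sunday is 2019-02-24.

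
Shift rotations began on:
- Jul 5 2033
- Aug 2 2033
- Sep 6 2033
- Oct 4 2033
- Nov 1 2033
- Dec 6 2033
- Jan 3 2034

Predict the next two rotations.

Gaps: 28, 35, 28, 28, 35, 28 days — a mix of 28 and 35. Every date is a Tuesday.
Each is the 1st Tuesday of its month.
February 2034 — 1st Tuesday is Feb 7 2034.
1st Tuesday of March 2034: Mar 7 2034.

Feb 7 2034, Mar 7 2034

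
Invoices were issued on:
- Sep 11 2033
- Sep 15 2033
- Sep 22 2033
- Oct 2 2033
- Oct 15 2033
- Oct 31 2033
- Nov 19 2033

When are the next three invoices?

Dec 11 2033, Jan 5 2034, Feb 2 2034

The spacing grows by 3 each time: 4, 7, 10, 13, 16, 19 days.
Next gap: 22 days. Nov 19 2033 + 22 days = Dec 11 2033.
Next gap: 25 days. Dec 11 2033 + 25 days = Jan 5 2034.
Next gap: 28 days. Jan 5 2034 + 28 days = Feb 2 2034.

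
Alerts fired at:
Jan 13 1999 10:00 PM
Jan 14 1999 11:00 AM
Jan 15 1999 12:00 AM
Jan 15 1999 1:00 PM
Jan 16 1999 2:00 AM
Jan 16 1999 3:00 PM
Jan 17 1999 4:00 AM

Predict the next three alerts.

Jan 17 1999 5:00 PM, Jan 18 1999 6:00 AM, Jan 18 1999 7:00 PM

Spacing: 13, 13, 13, 13, 13, 13 h — constant 13 h.
Jan 17 1999 4:00 AM + 13 h = Jan 17 1999 5:00 PM.
Jan 17 1999 5:00 PM + 13 h = Jan 18 1999 6:00 AM.
Jan 18 1999 6:00 AM + 13 h = Jan 18 1999 7:00 PM.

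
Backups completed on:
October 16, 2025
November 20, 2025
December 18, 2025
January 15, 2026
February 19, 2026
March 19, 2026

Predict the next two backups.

April 16, 2026; May 21, 2026

These are Thursdays at 28- or 35-day spacing (35, 28, 28, 35, 28).
The pattern: 3rd Thursday of the month.
April 2026 — 3rd Thursday is April 16, 2026.
3rd Thursday of May 2026: May 21, 2026.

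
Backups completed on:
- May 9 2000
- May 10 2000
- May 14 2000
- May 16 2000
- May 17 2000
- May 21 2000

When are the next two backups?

Every event lands on a Tuesday or Wednesday or Sunday (gaps cycle 1, 4, 2, 1, 4).
So the schedule is: every Tuesday, Wednesday and Sunday.
The following Tuesday is May 23 2000.
Next Wednesday: May 24 2000.

May 23 2000, May 24 2000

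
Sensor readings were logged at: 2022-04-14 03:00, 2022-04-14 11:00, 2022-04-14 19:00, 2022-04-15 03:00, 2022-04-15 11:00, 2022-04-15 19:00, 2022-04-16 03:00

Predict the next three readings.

The interval is a steady 8 hours (8, 8, 8, 8, 8, 8).
2022-04-16 03:00 + 8 h = 2022-04-16 11:00.
2022-04-16 11:00 + 8 h = 2022-04-16 19:00.
2022-04-16 19:00 + 8 h = 2022-04-17 03:00.

2022-04-16 11:00, 2022-04-16 19:00, 2022-04-17 03:00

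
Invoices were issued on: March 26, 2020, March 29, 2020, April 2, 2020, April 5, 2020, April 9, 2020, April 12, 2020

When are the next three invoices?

April 16, 2020; April 19, 2020; April 23, 2020

Every event lands on a Thursday or Sunday (gaps cycle 3, 4, 3, 4, 3).
So the schedule is: every Thursday and Sunday.
Next Thursday: April 16, 2020.
Next Sunday: April 19, 2020.
The following Thursday is April 23, 2020.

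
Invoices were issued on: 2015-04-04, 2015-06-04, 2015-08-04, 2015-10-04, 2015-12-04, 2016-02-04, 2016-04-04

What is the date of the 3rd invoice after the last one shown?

Gaps: 61, 61, 61, 61, 62, 60 days — not constant. Every event is on the 4th of the month.
Pattern: the 4th of every 2 months.
Next: June 2016 → 2016-06-04.
Next: August 2016 → 2016-08-04.
October 2016: 2016-10-04.

2016-10-04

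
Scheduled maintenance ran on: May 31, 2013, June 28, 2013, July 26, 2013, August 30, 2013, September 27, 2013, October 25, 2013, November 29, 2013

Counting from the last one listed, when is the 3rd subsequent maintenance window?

All Fridays; the gaps (28, 28, 35, 28, 28, 35) vary with month length.
This is the last Friday of each month.
Last Friday of December 2013: December 27, 2013.
Last Friday of January 2014: January 31, 2014.
Last Friday of February 2014: February 28, 2014.

February 28, 2014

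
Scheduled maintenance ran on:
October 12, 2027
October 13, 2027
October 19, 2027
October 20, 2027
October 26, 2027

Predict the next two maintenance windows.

October 27, 2027; November 2, 2027

The gap pattern 1, 6, 1, 6 repeats every 2 events.
These are the Tuesdays and Wednesdays of each week.
Next Wednesday: October 27, 2027.
The following Tuesday is November 2, 2027.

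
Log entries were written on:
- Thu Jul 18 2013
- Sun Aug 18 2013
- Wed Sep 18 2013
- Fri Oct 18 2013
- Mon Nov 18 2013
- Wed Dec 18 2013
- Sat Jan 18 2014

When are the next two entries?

The day-of-month is always 18 (31, 31, 30, 31, 30, 31 days between events).
So this recurs on the 18th of each month.
February 2014: Tue Feb 18 2014.
Next: March 2014 → Tue Mar 18 2014.

Tue Feb 18 2014, Tue Mar 18 2014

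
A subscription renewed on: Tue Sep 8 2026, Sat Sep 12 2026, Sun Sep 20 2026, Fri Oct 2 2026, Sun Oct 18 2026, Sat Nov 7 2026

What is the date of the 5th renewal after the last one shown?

The spacing grows by 4 each time: 4, 8, 12, 16, 20 days.
Next gap: 24 days. Sat Nov 7 2026 + 24 days = Tue Dec 1 2026.
Next gap: 28 days. Tue Dec 1 2026 + 28 days = Tue Dec 29 2026.
Next gap: 32 days. Tue Dec 29 2026 + 32 days = Sat Jan 30 2027.
Next gap: 36 days. Sat Jan 30 2027 + 36 days = Sun Mar 7 2027.
Next gap: 40 days. Sun Mar 7 2027 + 40 days = Fri Apr 16 2027.

Fri Apr 16 2027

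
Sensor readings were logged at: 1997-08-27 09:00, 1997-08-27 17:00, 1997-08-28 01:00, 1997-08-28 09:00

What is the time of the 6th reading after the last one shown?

1997-08-30 09:00

The interval is a steady 8 hours (8, 8, 8).
1997-08-28 09:00 + 8 h = 1997-08-28 17:00.
1997-08-28 17:00 + 8 h = 1997-08-29 01:00.
1997-08-29 01:00 + 8 h = 1997-08-29 09:00.
1997-08-29 09:00 + 8 h = 1997-08-29 17:00.
1997-08-29 17:00 + 8 h = 1997-08-30 01:00.
1997-08-30 01:00 + 8 h = 1997-08-30 09:00.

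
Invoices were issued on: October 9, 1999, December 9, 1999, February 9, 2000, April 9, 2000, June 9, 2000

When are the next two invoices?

August 9, 2000; October 9, 2000

Each date is the 9th; the gaps (61, 62, 60, 61) track the month lengths.
The rule is the 9th of every 2 months.
August 2000: August 9, 2000.
Next: October 2000 → October 9, 2000.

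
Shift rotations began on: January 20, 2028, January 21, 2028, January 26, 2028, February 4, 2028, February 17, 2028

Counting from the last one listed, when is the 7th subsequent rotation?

Intervals are 1, 5, 9, 13 days — an arithmetic progression with common difference 4.
Next gap: 17 days. February 17, 2028 + 17 days = March 5, 2028.
Next gap: 21 days. March 5, 2028 + 21 days = March 26, 2028.
Next gap: 25 days. March 26, 2028 + 25 days = April 20, 2028.
Next gap: 29 days. April 20, 2028 + 29 days = May 19, 2028.
Next gap: 33 days. May 19, 2028 + 33 days = June 21, 2028.
Next gap: 37 days. June 21, 2028 + 37 days = July 28, 2028.
Next gap: 41 days. July 28, 2028 + 41 days = September 7, 2028.

September 7, 2028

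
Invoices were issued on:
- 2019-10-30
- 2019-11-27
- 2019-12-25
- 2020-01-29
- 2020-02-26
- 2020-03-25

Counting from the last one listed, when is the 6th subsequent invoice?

All Wednesdays; the gaps (28, 28, 35, 28, 28) vary with month length.
This is the last Wednesday of each month.
April 2020 ends with Wednesday 2020-04-29.
Last Wednesday of May 2020: 2020-05-27.
Last Wednesday of June 2020: 2020-06-24.
July 2020 ends with Wednesday 2020-07-29.
Last Wednesday of August 2020: 2020-08-26.
Last Wednesday of September 2020: 2020-09-30.

2020-09-30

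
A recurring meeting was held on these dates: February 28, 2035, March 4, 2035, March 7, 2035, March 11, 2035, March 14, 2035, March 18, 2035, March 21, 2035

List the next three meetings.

March 25, 2035; March 28, 2035; April 1, 2035

Every event lands on a Wednesday or Sunday (gaps cycle 4, 3, 4, 3, 4, 3).
So the schedule is: every Wednesday and Sunday.
The following Sunday is March 25, 2035.
Next Wednesday: March 28, 2035.
Next Sunday: April 1, 2035.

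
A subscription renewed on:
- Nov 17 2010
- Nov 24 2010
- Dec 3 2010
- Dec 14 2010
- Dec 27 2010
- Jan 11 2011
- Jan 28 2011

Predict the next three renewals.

Feb 16 2011, Mar 9 2011, Apr 1 2011

Gaps: 7, 9, 11, 13, 15, 17 days — each gap is 2 larger than the previous one.
Next gap: 19 days. Jan 28 2011 + 19 days = Feb 16 2011.
Next gap: 21 days. Feb 16 2011 + 21 days = Mar 9 2011.
Next gap: 23 days. Mar 9 2011 + 23 days = Apr 1 2011.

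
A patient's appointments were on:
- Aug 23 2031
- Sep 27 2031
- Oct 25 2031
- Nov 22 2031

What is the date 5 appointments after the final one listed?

Apr 24 2032

Gaps: 35, 28, 28 days — a mix of 28 and 35. Every date is a Saturday.
Each is the 4th Saturday of its month.
4th Saturday of December 2031: Dec 27 2031.
4th Saturday of January 2032: Jan 24 2032.
4th Saturday of February 2032: Feb 28 2032.
March 2032 — 4th Saturday is Mar 27 2032.
April 2032 — 4th Saturday is Apr 24 2032.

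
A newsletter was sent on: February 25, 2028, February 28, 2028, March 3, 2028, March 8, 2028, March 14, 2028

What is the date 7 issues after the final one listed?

May 23, 2028

Intervals are 3, 4, 5, 6 days — an arithmetic progression with common difference 1.
Next gap: 7 days. March 14, 2028 + 7 days = March 21, 2028.
Next gap: 8 days. March 21, 2028 + 8 days = March 29, 2028.
Next gap: 9 days. March 29, 2028 + 9 days = April 7, 2028.
Next gap: 10 days. April 7, 2028 + 10 days = April 17, 2028.
Next gap: 11 days. April 17, 2028 + 11 days = April 28, 2028.
Next gap: 12 days. April 28, 2028 + 12 days = May 10, 2028.
Next gap: 13 days. May 10, 2028 + 13 days = May 23, 2028.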